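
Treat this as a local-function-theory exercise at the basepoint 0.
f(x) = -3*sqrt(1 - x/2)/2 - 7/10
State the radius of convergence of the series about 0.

Branch term (-3/2)*sqrt(1 - x/(2)): its argument vanishes at x = 2, a square-root branch point, modulus 2.
The radius of convergence is the smallest modulus among the singular points: 2.

The radius of convergence is 2.


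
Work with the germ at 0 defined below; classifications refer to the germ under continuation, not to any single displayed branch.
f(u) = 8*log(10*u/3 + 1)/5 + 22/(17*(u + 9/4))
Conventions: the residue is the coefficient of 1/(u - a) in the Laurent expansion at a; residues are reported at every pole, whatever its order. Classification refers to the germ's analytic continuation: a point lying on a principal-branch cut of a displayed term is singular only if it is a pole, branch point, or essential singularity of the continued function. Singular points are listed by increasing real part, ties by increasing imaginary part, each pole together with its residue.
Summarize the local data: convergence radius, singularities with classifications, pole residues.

Radius of convergence at 0: 3/10.
At -9/4: a pole of order 1; residue 22/17.
At -3/10: a logarithmic branch point.

Denominator factor (u + 9/4): pole of order 1 at -9/4, modulus 9/4.
Branch term (8/5)*log(1 - u/(-3/10)): its argument vanishes at u = -3/10, a logarithmic branch point, modulus 3/10.
The radius of convergence is the smallest modulus among the singular points: 3/10.
The branch term is analytic at -9/4 and contributes nothing to the residue; only the rational part matters.
At the order-1 pole -9/4 set g(u) = (u - (-9/4))*(rational part) = 22/17.
Simple pole: residue = g(a) at a = -9/4, which is 22/17.
List the singular points by increasing real part (a conjugate pair: the negative imaginary part first).


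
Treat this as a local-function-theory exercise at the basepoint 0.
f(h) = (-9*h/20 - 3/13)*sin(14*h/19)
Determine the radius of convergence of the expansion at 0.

The factor sin(14*h/19) is entire and contributes no finite singular point.
The polynomial part has no poles.
No finite singular points: the Taylor series at 0 converges everywhere.

The radius of convergence is infinite.


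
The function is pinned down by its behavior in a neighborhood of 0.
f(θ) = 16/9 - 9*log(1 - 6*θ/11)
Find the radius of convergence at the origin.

Branch term (-9)*log(1 - θ/(11/6)): its argument vanishes at θ = 11/6, a logarithmic branch point, modulus 11/6.
The radius of convergence is the smallest modulus among the singular points: 11/6.

The radius of convergence is 11/6.


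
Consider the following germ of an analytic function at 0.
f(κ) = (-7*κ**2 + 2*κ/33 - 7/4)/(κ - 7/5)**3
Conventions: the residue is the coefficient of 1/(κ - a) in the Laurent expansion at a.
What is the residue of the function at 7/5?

At the order-3 pole 7/5 set g(κ) = (κ - (7/5))^3*f(κ) = -7*κ**2 + 2*κ/33 - 7/4.
Order-3 pole: residue = g''(a)/2; g''(7/5) = -14, so the residue is -7.

The residue is -7.


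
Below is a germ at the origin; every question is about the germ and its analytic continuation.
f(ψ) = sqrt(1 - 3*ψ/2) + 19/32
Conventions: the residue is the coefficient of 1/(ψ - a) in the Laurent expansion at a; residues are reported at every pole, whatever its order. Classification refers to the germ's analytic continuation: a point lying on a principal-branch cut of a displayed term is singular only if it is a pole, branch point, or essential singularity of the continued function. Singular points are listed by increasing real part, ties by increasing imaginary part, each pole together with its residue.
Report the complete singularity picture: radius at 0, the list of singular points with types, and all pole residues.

Radius of convergence at 0: 2/3.
At 2/3: an algebraic (square-root) branch point.

Branch term (1)*sqrt(1 - ψ/(2/3)): its argument vanishes at ψ = 2/3, a square-root branch point, modulus 2/3.
The radius of convergence is the smallest modulus among the singular points: 2/3.


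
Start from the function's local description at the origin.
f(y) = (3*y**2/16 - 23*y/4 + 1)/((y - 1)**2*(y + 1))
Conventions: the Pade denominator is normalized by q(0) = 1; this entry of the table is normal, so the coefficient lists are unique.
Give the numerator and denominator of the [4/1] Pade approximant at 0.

Taylor coefficients needed (expand at 0): a_0 = 1, a_1 = -19/4, a_2 = -57/16, a_3 = -149/16, a_4 = -65/8, a_5 = -111/8.
Write the denominator as Q(y) = 1 + q1*y. Requiring Q*f - P = O(y^6) with deg P <= 4 kills the coefficients of y^5..y^5 in Q*f:
  y^5: a_5 + q1*a_4 = 0, i.e. -111/8 + (-65/8)*q1 = 0.
Solving this linear system: q1 = -111/65.
The numerator is Q*f truncated at degree 4: P0 = a_0 = 1; P1 = a_1 + q1*a_0 = -1679/260; P2 = a_2 + q1*a_1 = 4731/1040; P3 = a_3 + q1*a_2 = -1679/520; P4 = a_4 + q1*a_3 = 8089/1040.

The Pade approximant has numerator coefficients [1, -1679/260, 4731/1040, -1679/520, 8089/1040]; denominator coefficients [1, -111/65].


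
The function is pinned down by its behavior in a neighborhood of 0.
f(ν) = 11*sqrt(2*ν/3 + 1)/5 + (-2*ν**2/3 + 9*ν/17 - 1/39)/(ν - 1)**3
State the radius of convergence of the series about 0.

Denominator factor (ν - 1)^3: pole of order 3 at 1, modulus 1.
Branch term (11/5)*sqrt(1 - ν/(-3/2)): its argument vanishes at ν = -3/2, a square-root branch point, modulus 3/2.
The radius of convergence is the smallest modulus among the singular points: 1.

The radius of convergence is 1.


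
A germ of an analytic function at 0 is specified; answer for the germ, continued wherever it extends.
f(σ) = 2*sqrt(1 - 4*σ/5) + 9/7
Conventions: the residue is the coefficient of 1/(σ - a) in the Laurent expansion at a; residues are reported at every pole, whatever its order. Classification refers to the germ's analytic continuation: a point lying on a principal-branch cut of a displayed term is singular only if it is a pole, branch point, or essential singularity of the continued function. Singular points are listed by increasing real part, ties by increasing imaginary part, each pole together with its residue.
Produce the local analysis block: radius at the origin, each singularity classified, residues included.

Branch term (2)*sqrt(1 - σ/(5/4)): its argument vanishes at σ = 5/4, a square-root branch point, modulus 5/4.
The radius of convergence is the smallest modulus among the singular points: 5/4.

Radius of convergence at 0: 5/4.
At 5/4: an algebraic (square-root) branch point.


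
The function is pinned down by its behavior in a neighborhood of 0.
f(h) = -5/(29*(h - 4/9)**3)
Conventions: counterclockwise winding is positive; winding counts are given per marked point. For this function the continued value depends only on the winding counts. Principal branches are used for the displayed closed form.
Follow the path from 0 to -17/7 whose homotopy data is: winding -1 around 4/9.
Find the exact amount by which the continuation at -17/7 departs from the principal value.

Continued minus principal equals 0.

The function is rational, hence single-valued: continuing it around any pole returns the same value, so the difference is 0.


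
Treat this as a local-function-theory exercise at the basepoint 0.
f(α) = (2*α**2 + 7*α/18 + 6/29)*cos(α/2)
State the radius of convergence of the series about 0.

The factor cos(α/2) is entire and contributes no finite singular point.
The polynomial part has no poles.
No finite singular points: the Taylor series at 0 converges everywhere.

The radius of convergence is infinite.


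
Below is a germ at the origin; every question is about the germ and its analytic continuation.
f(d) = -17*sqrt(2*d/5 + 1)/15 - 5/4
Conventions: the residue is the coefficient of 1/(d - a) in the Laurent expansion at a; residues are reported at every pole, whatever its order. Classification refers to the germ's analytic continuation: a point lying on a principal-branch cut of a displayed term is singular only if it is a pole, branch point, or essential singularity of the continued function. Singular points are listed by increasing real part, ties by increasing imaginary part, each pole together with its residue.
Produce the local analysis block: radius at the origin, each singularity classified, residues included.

Radius of convergence at 0: 5/2.
At -5/2: an algebraic (square-root) branch point.

Branch term (-17/15)*sqrt(1 - d/(-5/2)): its argument vanishes at d = -5/2, a square-root branch point, modulus 5/2.
The radius of convergence is the smallest modulus among the singular points: 5/2.


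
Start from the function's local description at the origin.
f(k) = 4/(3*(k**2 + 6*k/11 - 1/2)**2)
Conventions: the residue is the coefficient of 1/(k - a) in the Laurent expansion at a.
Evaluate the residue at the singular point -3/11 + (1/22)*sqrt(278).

The factor k**2 + 6*k/11 - 1/2 splits as (k - a)(k - a') with a = -3/11 + (1/22)*sqrt(278), a' = -3/11 - (1/22)*sqrt(278). At the order-2 pole a set g(k) = (k - a)^2*f(k) = [4/3] / (k - a')^2.
Order-2 pole: residue = g'(a); g'(-3/11 + (1/22)*sqrt(278)) = -(2662/57963)*sqrt(278), so the residue is -(2662/57963)*sqrt(278).

The residue is -(2662/57963)*sqrt(278).


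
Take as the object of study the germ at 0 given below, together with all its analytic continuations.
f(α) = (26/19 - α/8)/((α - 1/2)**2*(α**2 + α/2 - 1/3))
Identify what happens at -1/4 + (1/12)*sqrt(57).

The point is a pole of order 1.

The denominator factor α**2 + α/2 - 1/3 vanishes at -1/4 + (1/12)*sqrt(57) and appears to the power 1; the numerator there equals 851/608 - (1/96)*sqrt(57), nonzero, and no other factor vanishes.
Hence a pole whose order is the multiplicity, 1.


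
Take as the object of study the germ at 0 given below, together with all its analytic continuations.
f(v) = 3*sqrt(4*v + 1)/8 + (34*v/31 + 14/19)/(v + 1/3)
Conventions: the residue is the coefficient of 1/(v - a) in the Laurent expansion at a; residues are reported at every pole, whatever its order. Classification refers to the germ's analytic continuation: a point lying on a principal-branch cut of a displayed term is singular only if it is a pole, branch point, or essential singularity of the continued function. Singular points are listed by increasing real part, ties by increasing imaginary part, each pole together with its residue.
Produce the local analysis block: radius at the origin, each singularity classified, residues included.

Denominator factor (v + 1/3): pole of order 1 at -1/3, modulus 1/3.
Branch term (3/8)*sqrt(1 - v/(-1/4)): its argument vanishes at v = -1/4, a square-root branch point, modulus 1/4.
The radius of convergence is the smallest modulus among the singular points: 1/4.
The branch term is analytic at -1/3 and contributes nothing to the residue; only the rational part matters.
At the order-1 pole -1/3 set g(v) = (v - (-1/3))*(rational part) = 34*v/31 + 14/19.
Simple pole: residue = g(a) at a = -1/3, which is 656/1767.
List the singular points by increasing real part (a conjugate pair: the negative imaginary part first).

Radius of convergence at 0: 1/4.
At -1/3: a pole of order 1; residue 656/1767.
At -1/4: an algebraic (square-root) branch point.


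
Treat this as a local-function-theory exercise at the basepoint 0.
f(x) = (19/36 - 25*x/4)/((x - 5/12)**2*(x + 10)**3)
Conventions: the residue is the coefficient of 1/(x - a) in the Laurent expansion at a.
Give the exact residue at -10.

At the order-3 pole -10 set g(x) = (x - (-10))^3*f(x) = (19/36 - 25*x/4)/(x - 5/12)**2.
Order-3 pole: residue = g''(a)/2; g''(-10) = 2441664/244140625, so the residue is 1220832/244140625.

The residue is 1220832/244140625.


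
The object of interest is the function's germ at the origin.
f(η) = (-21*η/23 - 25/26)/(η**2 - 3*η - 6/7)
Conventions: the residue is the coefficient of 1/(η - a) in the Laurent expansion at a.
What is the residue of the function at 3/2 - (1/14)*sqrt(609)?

The residue is -21/46 + (697/26013)*sqrt(609).

The factor η**2 - 3*η - 6/7 splits as (η - a)(η - a') with a = 3/2 - (1/14)*sqrt(609), a' = 3/2 + (1/14)*sqrt(609). At the order-1 pole a set g(η) = (η - a)*f(η) = [-21*η/23 - 25/26] / (η - a').
Simple pole: residue = g(a) at a = 3/2 - (1/14)*sqrt(609), which is -21/46 + (697/26013)*sqrt(609).


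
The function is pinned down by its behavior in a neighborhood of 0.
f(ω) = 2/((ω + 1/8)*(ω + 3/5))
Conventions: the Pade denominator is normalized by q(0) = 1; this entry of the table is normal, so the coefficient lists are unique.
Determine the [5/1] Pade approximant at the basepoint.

Taylor coefficients needed (expand at 0): a_0 = 80/3, a_1 = -2320/9, a_2 = 57680/27, a_3 = -1394320/81, a_4 = 33513680/243, a_5 = -804578320/729, a_6 = 19311129680/2187.
Write the denominator as Q(ω) = 1 + q1*ω. Requiring Q*f - P = O(ω^7) with deg P <= 5 kills the coefficients of ω^6..ω^6 in Q*f:
  ω^6: a_6 + q1*a_5 = 0, i.e. 19311129680/2187 + (-804578320/729)*q1 = 0.
Solving this linear system: q1 = 241389121/30171687.
The numerator is Q*f truncated at degree 5: P0 = a_0 = 80/3; P1 = a_1 + q1*a_0 = -1340547200/30171687; P2 = a_2 + q1*a_1 = 76928000/1040403; P3 = a_3 + q1*a_2 = -5120000/41847; P4 = a_4 + q1*a_3 = 204800000/1040403; P5 = a_5 + q1*a_4 = -8192000000/30171687.

The Pade approximant has numerator coefficients [80/3, -1340547200/30171687, 76928000/1040403, -5120000/41847, 204800000/1040403, -8192000000/30171687]; denominator coefficients [1, 241389121/30171687].


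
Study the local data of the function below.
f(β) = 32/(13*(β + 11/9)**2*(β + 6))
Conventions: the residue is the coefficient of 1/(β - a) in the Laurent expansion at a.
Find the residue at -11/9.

The residue is -2592/24037.

At the order-2 pole -11/9 set g(β) = (β - (-11/9))^2*f(β) = 32/(13*(β + 6)).
Order-2 pole: residue = g'(a); g'(-11/9) = -2592/24037, so the residue is -2592/24037.


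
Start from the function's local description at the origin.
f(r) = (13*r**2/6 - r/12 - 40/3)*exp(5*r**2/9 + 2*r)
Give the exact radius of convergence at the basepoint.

The factor exp(5*r**2/9 + 2*r) is entire and contributes no finite singular point.
The polynomial part has no poles.
No finite singular points: the Taylor series at 0 converges everywhere.

The radius of convergence is infinite.


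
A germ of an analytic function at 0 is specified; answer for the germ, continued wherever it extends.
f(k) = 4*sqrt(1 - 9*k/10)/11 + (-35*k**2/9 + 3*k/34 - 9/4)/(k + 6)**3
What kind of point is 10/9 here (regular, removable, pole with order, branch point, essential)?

The point is an algebraic (square-root) branch point.

The term (4/11)*sqrt(1 - k/(10/9)) has argument 1 - 10/9/(10/9) = 0 at 10/9: a square-root (algebraic, two-sheeted) branch point; the remaining terms are analytic or single-valued there.


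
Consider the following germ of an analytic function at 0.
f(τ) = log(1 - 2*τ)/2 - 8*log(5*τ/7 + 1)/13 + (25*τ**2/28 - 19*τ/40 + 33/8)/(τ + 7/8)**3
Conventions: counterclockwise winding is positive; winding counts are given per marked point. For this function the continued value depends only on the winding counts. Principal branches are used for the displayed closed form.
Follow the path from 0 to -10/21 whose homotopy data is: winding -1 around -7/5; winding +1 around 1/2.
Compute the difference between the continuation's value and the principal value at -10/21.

Continued minus principal equals (29/13)*pi*i.

The rational part is single-valued and drops out of the difference; each branch term changes only by its own monodromy.
(1/2)*log(1 - τ/(1/2)): each positive loop around 1/2 adds 2*pi*i to the log, so winding +1 contributes (1/2)*(1)*2*pi*i = pi*i.
(-8/13)*log(1 - τ/(-7/5)): each positive loop around -7/5 adds 2*pi*i to the log, so winding -1 contributes (-8/13)*(-1)*2*pi*i = (16/13)*pi*i.
Summing the contributions at τ = -10/21 gives (29/13)*pi*i.


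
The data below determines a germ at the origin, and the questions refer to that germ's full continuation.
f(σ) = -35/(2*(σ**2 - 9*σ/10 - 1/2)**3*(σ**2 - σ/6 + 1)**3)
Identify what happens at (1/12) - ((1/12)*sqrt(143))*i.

The denominator factor σ**2 - σ/6 + 1 vanishes at (1/12) - ((1/12)*sqrt(143))*i and appears to the power 3; the numerator there equals -35/2, nonzero, and no other factor vanishes.
Hence a pole whose order is the multiplicity, 3.

The point is a pole of order 3.


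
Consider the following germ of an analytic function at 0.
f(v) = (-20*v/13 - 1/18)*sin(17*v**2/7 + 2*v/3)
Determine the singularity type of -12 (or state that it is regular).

The point is a regular point.

There is no denominator, hence no pole anywhere.
The factor sin(17*v**2/7 + 2*v/3) is entire.
So the germ continues analytically to -12.


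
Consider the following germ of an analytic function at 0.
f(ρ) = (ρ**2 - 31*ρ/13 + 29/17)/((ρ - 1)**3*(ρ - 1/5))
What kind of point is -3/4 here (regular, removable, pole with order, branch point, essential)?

The point is a regular point.

Denominator factors: ρ - 1 = -7/4 at ρ = -3/4; ρ - 1/5 = -19/20 at ρ = -3/4 — none vanishes.
So the germ continues analytically to -3/4.


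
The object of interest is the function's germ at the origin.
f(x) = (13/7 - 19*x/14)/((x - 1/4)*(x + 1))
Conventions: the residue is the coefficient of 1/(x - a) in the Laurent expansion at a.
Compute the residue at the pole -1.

At the order-1 pole -1 set g(x) = (x - (-1))*f(x) = (13/7 - 19*x/14)/(x - 1/4).
Simple pole: residue = g(a) at a = -1, which is -18/7.

The residue is -18/7.


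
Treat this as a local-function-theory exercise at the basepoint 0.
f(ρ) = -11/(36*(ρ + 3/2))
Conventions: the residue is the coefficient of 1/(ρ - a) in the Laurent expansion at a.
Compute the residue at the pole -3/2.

The residue is -11/36.

At the order-1 pole -3/2 set g(ρ) = (ρ - (-3/2))*f(ρ) = -11/36.
Simple pole: residue = g(a) at a = -3/2, which is -11/36.


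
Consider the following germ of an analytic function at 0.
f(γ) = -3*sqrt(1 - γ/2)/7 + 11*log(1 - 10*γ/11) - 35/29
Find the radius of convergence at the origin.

Branch term (-3/7)*sqrt(1 - γ/(2)): its argument vanishes at γ = 2, a square-root branch point, modulus 2.
Branch term (11)*log(1 - γ/(11/10)): its argument vanishes at γ = 11/10, a logarithmic branch point, modulus 11/10.
The radius of convergence is the smallest modulus among the singular points: 11/10.

The radius of convergence is 11/10.


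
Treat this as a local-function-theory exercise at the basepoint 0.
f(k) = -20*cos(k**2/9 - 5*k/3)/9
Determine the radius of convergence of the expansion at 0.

The factor cos(k**2/9 - 5*k/3) is entire and contributes no finite singular point.
The polynomial part has no poles.
No finite singular points: the Taylor series at 0 converges everywhere.

The radius of convergence is infinite.


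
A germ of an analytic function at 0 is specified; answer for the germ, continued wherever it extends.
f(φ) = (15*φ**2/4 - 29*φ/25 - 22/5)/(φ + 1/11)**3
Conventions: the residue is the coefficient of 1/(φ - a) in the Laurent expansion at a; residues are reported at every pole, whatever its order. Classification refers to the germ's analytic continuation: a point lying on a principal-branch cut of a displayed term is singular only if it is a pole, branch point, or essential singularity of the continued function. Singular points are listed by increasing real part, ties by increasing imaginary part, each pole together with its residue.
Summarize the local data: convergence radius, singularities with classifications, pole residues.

Denominator factor (φ + 1/11)^3: pole of order 3 at -1/11, modulus 1/11.
The radius of convergence is the smallest modulus among the singular points: 1/11.
At the order-3 pole -1/11 set g(φ) = (φ - (-1/11))^3*f(φ) = 15*φ**2/4 - 29*φ/25 - 22/5.
Order-3 pole: residue = g''(a)/2; g''(-1/11) = 15/2, so the residue is 15/4.

Radius of convergence at 0: 1/11.
At -1/11: a pole of order 3; residue 15/4.


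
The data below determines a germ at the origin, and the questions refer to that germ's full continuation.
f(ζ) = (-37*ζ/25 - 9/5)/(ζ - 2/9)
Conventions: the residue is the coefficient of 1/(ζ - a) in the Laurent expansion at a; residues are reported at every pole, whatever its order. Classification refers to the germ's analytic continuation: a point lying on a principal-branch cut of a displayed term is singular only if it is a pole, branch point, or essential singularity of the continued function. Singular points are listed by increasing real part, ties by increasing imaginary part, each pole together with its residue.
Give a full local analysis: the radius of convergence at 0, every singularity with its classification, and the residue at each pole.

Radius of convergence at 0: 2/9.
At 2/9: a pole of order 1; residue -479/225.

Denominator factor (ζ - 2/9): pole of order 1 at 2/9, modulus 2/9.
The radius of convergence is the smallest modulus among the singular points: 2/9.
At the order-1 pole 2/9 set g(ζ) = (ζ - (2/9))*f(ζ) = -37*ζ/25 - 9/5.
Simple pole: residue = g(a) at a = 2/9, which is -479/225.


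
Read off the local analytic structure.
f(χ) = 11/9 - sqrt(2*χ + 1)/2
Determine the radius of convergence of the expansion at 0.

Branch term (-1/2)*sqrt(1 - χ/(-1/2)): its argument vanishes at χ = -1/2, a square-root branch point, modulus 1/2.
The radius of convergence is the smallest modulus among the singular points: 1/2.

The radius of convergence is 1/2.


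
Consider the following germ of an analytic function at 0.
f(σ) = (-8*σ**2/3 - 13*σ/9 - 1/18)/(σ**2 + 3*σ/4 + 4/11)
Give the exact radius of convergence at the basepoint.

Denominator factor (σ**2 + 3*σ/4 + 4/11): discriminant -157/176, complex-conjugate roots (-3/8) + ((1/88)*sqrt(1727))*i and (-3/8) - ((1/88)*sqrt(1727))*i; poles of order 1, moduli (2/11)*sqrt(11) and (2/11)*sqrt(11).
The radius of convergence is the smallest modulus among the singular points: (2/11)*sqrt(11).

The radius of convergence is (2/11)*sqrt(11).


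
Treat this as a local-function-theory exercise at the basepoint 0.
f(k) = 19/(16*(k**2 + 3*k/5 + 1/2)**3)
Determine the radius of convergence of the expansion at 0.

The radius of convergence is (1/2)*sqrt(2).

Denominator factor (k**2 + 3*k/5 + 1/2)^3: discriminant -41/25, complex-conjugate roots (-3/10) + ((1/10)*sqrt(41))*i and (-3/10) - ((1/10)*sqrt(41))*i; poles of order 3, moduli (1/2)*sqrt(2) and (1/2)*sqrt(2).
The radius of convergence is the smallest modulus among the singular points: (1/2)*sqrt(2).


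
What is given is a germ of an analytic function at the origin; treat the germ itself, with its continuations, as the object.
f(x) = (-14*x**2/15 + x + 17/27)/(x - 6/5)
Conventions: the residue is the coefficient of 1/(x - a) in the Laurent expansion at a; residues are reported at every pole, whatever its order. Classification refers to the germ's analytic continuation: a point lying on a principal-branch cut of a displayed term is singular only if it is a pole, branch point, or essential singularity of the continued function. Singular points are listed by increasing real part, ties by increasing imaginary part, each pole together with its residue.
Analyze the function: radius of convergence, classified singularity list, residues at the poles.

Radius of convergence at 0: 6/5.
At 6/5: a pole of order 1; residue 1639/3375.

Denominator factor (x - 6/5): pole of order 1 at 6/5, modulus 6/5.
The radius of convergence is the smallest modulus among the singular points: 6/5.
At the order-1 pole 6/5 set g(x) = (x - (6/5))*f(x) = -14*x**2/15 + x + 17/27.
Simple pole: residue = g(a) at a = 6/5, which is 1639/3375.


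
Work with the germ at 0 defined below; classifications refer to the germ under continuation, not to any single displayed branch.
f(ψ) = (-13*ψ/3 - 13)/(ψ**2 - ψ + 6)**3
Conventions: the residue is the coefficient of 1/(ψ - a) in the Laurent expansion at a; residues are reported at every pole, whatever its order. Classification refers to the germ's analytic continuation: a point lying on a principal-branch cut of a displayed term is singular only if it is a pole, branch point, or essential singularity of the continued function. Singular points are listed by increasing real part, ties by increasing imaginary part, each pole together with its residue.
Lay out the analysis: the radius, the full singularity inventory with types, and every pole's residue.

Denominator factor (ψ**2 - ψ + 6)^3: discriminant -23, complex-conjugate roots (1/2) + ((1/2)*sqrt(23))*i and (1/2) - ((1/2)*sqrt(23))*i; poles of order 3, moduli sqrt(6) and sqrt(6).
The radius of convergence is the smallest modulus among the singular points: sqrt(6).
The factor ψ**2 - ψ + 6 splits as (ψ - a)(ψ - a') with a = (1/2) - ((1/2)*sqrt(23))*i, a' = (1/2) + ((1/2)*sqrt(23))*i. At the order-3 pole a set g(ψ) = (ψ - a)^3*f(ψ) = [-13*ψ/3 - 13] / (ψ - a')^3.
Order-3 pole: residue = g''(a)/2; g''((1/2) - ((1/2)*sqrt(23))*i) = -((182/12167)*sqrt(23))*i, so the residue is -((91/12167)*sqrt(23))*i.
The factor ψ**2 - ψ + 6 splits as (ψ - a)(ψ - a') with a = (1/2) + ((1/2)*sqrt(23))*i, a' = (1/2) - ((1/2)*sqrt(23))*i. At the order-3 pole a set g(ψ) = (ψ - a)^3*f(ψ) = [-13*ψ/3 - 13] / (ψ - a')^3.
Order-3 pole: residue = g''(a)/2; g''((1/2) + ((1/2)*sqrt(23))*i) = ((182/12167)*sqrt(23))*i, so the residue is ((91/12167)*sqrt(23))*i.
List the singular points by increasing real part (a conjugate pair: the negative imaginary part first).

Radius of convergence at 0: sqrt(6).
At (1/2) - ((1/2)*sqrt(23))*i: a pole of order 3; residue -((91/12167)*sqrt(23))*i.
At (1/2) + ((1/2)*sqrt(23))*i: a pole of order 3; residue ((91/12167)*sqrt(23))*i.


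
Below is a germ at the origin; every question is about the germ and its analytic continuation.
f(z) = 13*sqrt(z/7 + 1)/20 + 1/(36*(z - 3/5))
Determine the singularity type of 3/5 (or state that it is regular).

The point is a pole of order 1.

The denominator factor z - 3/5 vanishes at 3/5 and appears to the power 1; the numerator there equals 1/36, nonzero, and no other factor vanishes.
The branch terms are analytic at this point.
Hence a pole whose order is the multiplicity, 1.


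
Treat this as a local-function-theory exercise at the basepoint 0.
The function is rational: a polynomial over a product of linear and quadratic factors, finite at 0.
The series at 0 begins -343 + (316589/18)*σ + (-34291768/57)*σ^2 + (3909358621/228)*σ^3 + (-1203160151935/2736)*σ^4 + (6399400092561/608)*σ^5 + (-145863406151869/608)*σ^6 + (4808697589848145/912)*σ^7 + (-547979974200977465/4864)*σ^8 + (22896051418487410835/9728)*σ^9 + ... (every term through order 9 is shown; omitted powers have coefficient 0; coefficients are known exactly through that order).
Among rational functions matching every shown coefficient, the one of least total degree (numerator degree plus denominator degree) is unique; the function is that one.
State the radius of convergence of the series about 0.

The radius of convergence is 5/4 - (1/28)*sqrt(1113).

No rational of total degree below 8 reproduces all 10 coefficients; solving the [2/6] Pade equations on them gives f(σ) = (-31*σ**2/19 - 11*σ/9 - 1)/(σ**2 + 5*σ/2 + 1/7)**3, whose expansion matches every shown term.
Denominator factor (σ**2 + 5*σ/2 + 1/7)^3: discriminant 159/28, real irrational roots -5/4 + (1/28)*sqrt(1113) and -5/4 - (1/28)*sqrt(1113); poles of order 3, moduli 5/4 - (1/28)*sqrt(1113) and 5/4 + (1/28)*sqrt(1113).
The radius of convergence is the smallest modulus among the singular points: 5/4 - (1/28)*sqrt(1113).


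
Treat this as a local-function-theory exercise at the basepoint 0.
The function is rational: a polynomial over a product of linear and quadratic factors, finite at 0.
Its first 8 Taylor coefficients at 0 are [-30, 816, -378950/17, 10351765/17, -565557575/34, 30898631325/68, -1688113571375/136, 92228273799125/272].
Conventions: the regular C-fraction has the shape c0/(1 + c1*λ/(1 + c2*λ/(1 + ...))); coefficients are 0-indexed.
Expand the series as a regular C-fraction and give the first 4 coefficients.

Taylor coefficients (read off): a_0 = -30, a_1 = 816, a_2 = -378950/17, a_3 = 10351765/17.
c0 = a_0 = -30. Peel one level at a time: if S = 1 + c*λ/S' with S'(0) = 1, then c is the λ-coefficient of S and S' = c*λ/(S - 1).
S_1 = c0/f = 1 + (136/5)*λ + (-4079/1275)*λ^2 + ...; c1 = 136/5.
S_2 = c1*λ/(S_1 - 1) = 1 + (4079/34680)*λ + (854605/48108096)*λ^2 + ...; c2 = 4079/34680.
S_3 = c2*λ/(S_2 - 1) = 1 + (-4273025/28291944)*λ + ...; c3 = -4273025/28291944.

The regular C-fraction coefficients are [-30, 136/5, 4079/34680, -4273025/28291944].


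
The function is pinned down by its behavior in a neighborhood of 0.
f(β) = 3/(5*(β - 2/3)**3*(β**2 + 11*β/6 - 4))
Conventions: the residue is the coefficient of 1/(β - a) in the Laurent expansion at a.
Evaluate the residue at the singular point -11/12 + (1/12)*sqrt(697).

The residue is 801/2744 + (104823/9562840)*sqrt(697).

The factor β**2 + 11*β/6 - 4 splits as (β - a)(β - a') with a = -11/12 + (1/12)*sqrt(697), a' = -11/12 - (1/12)*sqrt(697). At the order-1 pole a set g(β) = (β - a)*f(β) = [3/(5*(β - 2/3)**3)] / (β - a').
Simple pole: residue = g(a) at a = -11/12 + (1/12)*sqrt(697), which is 801/2744 + (104823/9562840)*sqrt(697).


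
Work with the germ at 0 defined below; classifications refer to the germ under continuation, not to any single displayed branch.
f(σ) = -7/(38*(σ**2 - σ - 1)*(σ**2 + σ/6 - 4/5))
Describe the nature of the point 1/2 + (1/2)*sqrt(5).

The point is a pole of order 1.

The denominator factor σ**2 - σ - 1 vanishes at 1/2 + (1/2)*sqrt(5) and appears to the power 1; the numerator there equals -7/38, nonzero, and no other factor vanishes.
Hence a pole whose order is the multiplicity, 1.


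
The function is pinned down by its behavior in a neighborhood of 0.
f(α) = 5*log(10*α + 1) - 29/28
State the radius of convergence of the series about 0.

The radius of convergence is 1/10.

Branch term (5)*log(1 - α/(-1/10)): its argument vanishes at α = -1/10, a logarithmic branch point, modulus 1/10.
The radius of convergence is the smallest modulus among the singular points: 1/10.


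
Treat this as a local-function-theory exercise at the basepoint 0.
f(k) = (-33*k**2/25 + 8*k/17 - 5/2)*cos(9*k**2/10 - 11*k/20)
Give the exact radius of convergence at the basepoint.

The radius of convergence is infinite.

The factor cos(9*k**2/10 - 11*k/20) is entire and contributes no finite singular point.
The polynomial part has no poles.
No finite singular points: the Taylor series at 0 converges everywhere.


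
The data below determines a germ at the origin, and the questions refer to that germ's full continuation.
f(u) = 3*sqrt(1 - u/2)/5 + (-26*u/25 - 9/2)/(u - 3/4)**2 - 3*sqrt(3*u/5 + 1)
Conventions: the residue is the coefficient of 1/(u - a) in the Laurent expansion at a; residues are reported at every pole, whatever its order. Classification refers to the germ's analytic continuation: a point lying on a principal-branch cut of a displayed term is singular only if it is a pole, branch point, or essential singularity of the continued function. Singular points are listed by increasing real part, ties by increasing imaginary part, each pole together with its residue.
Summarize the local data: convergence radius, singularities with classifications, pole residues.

Radius of convergence at 0: 3/4.
At -5/3: an algebraic (square-root) branch point.
At 3/4: a pole of order 2; residue -26/25.
At 2: an algebraic (square-root) branch point.

Denominator factor (u - 3/4)^2: pole of order 2 at 3/4, modulus 3/4.
Branch term (-3)*sqrt(1 - u/(-5/3)): its argument vanishes at u = -5/3, a square-root branch point, modulus 5/3.
Branch term (3/5)*sqrt(1 - u/(2)): its argument vanishes at u = 2, a square-root branch point, modulus 2.
The radius of convergence is the smallest modulus among the singular points: 3/4.
The branch terms are analytic at 3/4 and contribute nothing to the residue; only the rational part matters.
At the order-2 pole 3/4 set g(u) = (u - (3/4))^2*(rational part) = -26*u/25 - 9/2.
Order-2 pole: residue = g'(a); g'(3/4) = -26/25, so the residue is -26/25.
List the singular points by increasing real part (a conjugate pair: the negative imaginary part first).


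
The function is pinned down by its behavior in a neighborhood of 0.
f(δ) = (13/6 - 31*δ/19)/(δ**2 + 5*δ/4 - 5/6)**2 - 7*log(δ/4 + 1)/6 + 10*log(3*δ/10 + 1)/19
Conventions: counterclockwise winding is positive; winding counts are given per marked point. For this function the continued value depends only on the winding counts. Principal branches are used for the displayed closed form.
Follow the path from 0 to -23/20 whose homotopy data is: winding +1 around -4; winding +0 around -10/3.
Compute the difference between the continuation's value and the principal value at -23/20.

Continued minus principal equals -(7/3)*pi*i.

The rational part is single-valued and drops out of the difference; each branch term changes only by its own monodromy.
(10/19)*log(1 - δ/(-10/3)): winding 0 around -10/3, so this term returns to its principal value, contribution 0.
(-7/6)*log(1 - δ/(-4)): each positive loop around -4 adds 2*pi*i to the log, so winding +1 contributes (-7/6)*(1)*2*pi*i = -(7/3)*pi*i.
Summing the contributions at δ = -23/20 gives -(7/3)*pi*i.


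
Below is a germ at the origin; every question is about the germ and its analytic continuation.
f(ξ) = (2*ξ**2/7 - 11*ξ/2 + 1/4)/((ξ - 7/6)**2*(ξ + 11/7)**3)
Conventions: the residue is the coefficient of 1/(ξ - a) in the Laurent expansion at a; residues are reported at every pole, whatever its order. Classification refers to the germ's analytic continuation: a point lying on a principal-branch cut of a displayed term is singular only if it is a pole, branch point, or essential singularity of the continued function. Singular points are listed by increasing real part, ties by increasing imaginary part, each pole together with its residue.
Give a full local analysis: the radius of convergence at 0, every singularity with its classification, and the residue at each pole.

Denominator factor (ξ + 11/7)^3: pole of order 3 at -11/7, modulus 11/7.
Denominator factor (ξ - 7/6)^2: pole of order 2 at 7/6, modulus 7/6.
The radius of convergence is the smallest modulus among the singular points: 7/6.
At the order-3 pole -11/7 set g(ξ) = (ξ - (-11/7))^3*f(ξ) = (2*ξ**2/7 - 11*ξ/2 + 1/4)/(ξ - 7/6)**2.
Order-3 pole: residue = g''(a)/2; g''(-11/7) = -25510968/174900625, so the residue is -12755484/174900625.
At the order-2 pole 7/6 set g(ξ) = (ξ - (7/6))^2*f(ξ) = (2*ξ**2/7 - 11*ξ/2 + 1/4)/(ξ + 11/7)**3.
Order-2 pole: residue = g'(a); g'(7/6) = 12755484/174900625, so the residue is 12755484/174900625.
List the singular points by increasing real part (a conjugate pair: the negative imaginary part first).

Radius of convergence at 0: 7/6.
At -11/7: a pole of order 3; residue -12755484/174900625.
At 7/6: a pole of order 2; residue 12755484/174900625.


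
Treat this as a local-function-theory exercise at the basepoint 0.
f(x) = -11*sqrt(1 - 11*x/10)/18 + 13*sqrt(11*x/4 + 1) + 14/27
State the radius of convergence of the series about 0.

The radius of convergence is 4/11.

Branch term (-11/18)*sqrt(1 - x/(10/11)): its argument vanishes at x = 10/11, a square-root branch point, modulus 10/11.
Branch term (13)*sqrt(1 - x/(-4/11)): its argument vanishes at x = -4/11, a square-root branch point, modulus 4/11.
The radius of convergence is the smallest modulus among the singular points: 4/11.


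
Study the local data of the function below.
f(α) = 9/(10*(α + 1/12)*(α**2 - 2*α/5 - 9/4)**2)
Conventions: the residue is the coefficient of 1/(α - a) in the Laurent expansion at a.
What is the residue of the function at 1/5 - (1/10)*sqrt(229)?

The residue is -233280/2531281 - (224386740/132742906921)*sqrt(229).

The factor α**2 - 2*α/5 - 9/4 splits as (α - a)(α - a') with a = 1/5 - (1/10)*sqrt(229), a' = 1/5 + (1/10)*sqrt(229). At the order-2 pole a set g(α) = (α - a)^2*f(α) = [9/(10*(α + 1/12))] / (α - a')^2.
Order-2 pole: residue = g'(a); g'(1/5 - (1/10)*sqrt(229)) = -233280/2531281 - (224386740/132742906921)*sqrt(229), so the residue is -233280/2531281 - (224386740/132742906921)*sqrt(229).


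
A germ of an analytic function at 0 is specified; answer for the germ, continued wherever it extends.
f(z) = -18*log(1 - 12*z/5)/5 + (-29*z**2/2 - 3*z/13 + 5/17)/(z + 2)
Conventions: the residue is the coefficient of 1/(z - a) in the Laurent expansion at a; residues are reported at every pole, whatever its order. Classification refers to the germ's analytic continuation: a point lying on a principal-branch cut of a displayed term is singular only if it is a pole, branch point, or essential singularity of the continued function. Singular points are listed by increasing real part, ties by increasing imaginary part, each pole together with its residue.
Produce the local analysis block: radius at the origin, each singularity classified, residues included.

Radius of convergence at 0: 5/12.
At -2: a pole of order 1; residue -12651/221.
At 5/12: a logarithmic branch point.

Denominator factor (z + 2): pole of order 1 at -2, modulus 2.
Branch term (-18/5)*log(1 - z/(5/12)): its argument vanishes at z = 5/12, a logarithmic branch point, modulus 5/12.
The radius of convergence is the smallest modulus among the singular points: 5/12.
The branch term is analytic at -2 and contributes nothing to the residue; only the rational part matters.
At the order-1 pole -2 set g(z) = (z - (-2))*(rational part) = -29*z**2/2 - 3*z/13 + 5/17.
Simple pole: residue = g(a) at a = -2, which is -12651/221.
List the singular points by increasing real part (a conjugate pair: the negative imaginary part first).


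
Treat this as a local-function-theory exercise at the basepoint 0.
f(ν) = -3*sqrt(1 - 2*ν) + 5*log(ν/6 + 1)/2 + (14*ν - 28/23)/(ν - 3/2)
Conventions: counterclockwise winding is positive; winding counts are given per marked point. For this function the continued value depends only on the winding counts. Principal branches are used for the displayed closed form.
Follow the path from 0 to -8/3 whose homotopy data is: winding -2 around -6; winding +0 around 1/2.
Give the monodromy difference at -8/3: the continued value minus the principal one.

Continued minus principal equals -(10)*pi*i.

The rational part is single-valued and drops out of the difference; each branch term changes only by its own monodromy.
(5/2)*log(1 - ν/(-6)): each positive loop around -6 adds 2*pi*i to the log, so winding -2 contributes (5/2)*(-2)*2*pi*i = -(10)*pi*i.
(-3)*sqrt(1 - ν/(1/2)): winding +0 is even, the square root returns to the same sheet, contribution 0.
Summing the contributions at ν = -8/3 gives -(10)*pi*i.


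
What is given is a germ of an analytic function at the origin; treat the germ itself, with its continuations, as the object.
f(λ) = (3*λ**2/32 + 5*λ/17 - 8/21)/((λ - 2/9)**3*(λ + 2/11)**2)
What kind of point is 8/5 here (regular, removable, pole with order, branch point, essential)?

Denominator factors: λ - 2/9 = 62/45 at λ = 8/5; λ + 2/11 = 98/55 at λ = 8/5 — none vanishes.
So the germ continues analytically to 8/5.

The point is a regular point.


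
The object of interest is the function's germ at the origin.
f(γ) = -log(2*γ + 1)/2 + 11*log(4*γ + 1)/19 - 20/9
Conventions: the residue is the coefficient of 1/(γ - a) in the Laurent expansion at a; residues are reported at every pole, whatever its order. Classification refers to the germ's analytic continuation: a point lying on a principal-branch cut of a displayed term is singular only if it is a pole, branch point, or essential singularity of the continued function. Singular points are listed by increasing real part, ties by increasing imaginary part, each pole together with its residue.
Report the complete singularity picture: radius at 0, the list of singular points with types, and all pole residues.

Branch term (11/19)*log(1 - γ/(-1/4)): its argument vanishes at γ = -1/4, a logarithmic branch point, modulus 1/4.
Branch term (-1/2)*log(1 - γ/(-1/2)): its argument vanishes at γ = -1/2, a logarithmic branch point, modulus 1/2.
The radius of convergence is the smallest modulus among the singular points: 1/4.
List the singular points by increasing real part (a conjugate pair: the negative imaginary part first).

Radius of convergence at 0: 1/4.
At -1/2: a logarithmic branch point.
At -1/4: a logarithmic branch point.
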